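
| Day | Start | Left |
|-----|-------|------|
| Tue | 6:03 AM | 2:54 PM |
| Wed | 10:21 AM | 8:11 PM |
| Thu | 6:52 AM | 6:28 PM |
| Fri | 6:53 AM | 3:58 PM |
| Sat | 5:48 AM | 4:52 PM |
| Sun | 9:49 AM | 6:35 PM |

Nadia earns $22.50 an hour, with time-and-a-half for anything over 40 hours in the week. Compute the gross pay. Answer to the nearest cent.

$1548.00

Tue: 6:03 AM–2:54 PM = 8 h 51 min
Wed: 10:21 AM–8:11 PM = 9 h 50 min
Thu: 6:52 AM–6:28 PM = 11 h 36 min
Fri: 6:53 AM–3:58 PM = 9 h 5 min
Sat: 5:48 AM–4:52 PM = 11 h 4 min
Sun: 9:49 AM–6:35 PM = 8 h 46 min
Total worked: 59 h 12 min = 3552 min.
Regular 40 h 0 min = 2400 min at $22.50/h; overtime 19 h 12 min = 1152 min at $33.75/h.
Pay = (2400 × $22.50 + 1152 × $33.75) ÷ 60 = $1548.00.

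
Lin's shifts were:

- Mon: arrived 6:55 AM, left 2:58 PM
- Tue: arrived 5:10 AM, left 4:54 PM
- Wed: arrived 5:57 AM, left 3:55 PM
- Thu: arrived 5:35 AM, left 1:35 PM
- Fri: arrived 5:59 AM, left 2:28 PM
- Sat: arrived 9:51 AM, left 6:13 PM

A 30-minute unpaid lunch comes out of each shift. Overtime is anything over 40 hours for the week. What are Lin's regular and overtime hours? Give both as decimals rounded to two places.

Regular 40.00 hours, overtime 11.60 hours

Mon: 6:55 AM–2:58 PM = 8 h 3 min; less 30 min break → 7 h 33 min
Tue: 5:10 AM–4:54 PM = 11 h 44 min; less 30 min break → 11 h 14 min
Wed: 5:57 AM–3:55 PM = 9 h 58 min; less 30 min break → 9 h 28 min
Thu: 5:35 AM–1:35 PM = 8 h 0 min; less 30 min break → 7 h 30 min
Fri: 5:59 AM–2:28 PM = 8 h 29 min; less 30 min break → 7 h 59 min
Sat: 9:51 AM–6:13 PM = 8 h 22 min; less 30 min break → 7 h 52 min
Total worked: 51 h 36 min = 51.60 h.
Threshold 40 h → overtime 11 h 36 min, regular 40 h 0 min.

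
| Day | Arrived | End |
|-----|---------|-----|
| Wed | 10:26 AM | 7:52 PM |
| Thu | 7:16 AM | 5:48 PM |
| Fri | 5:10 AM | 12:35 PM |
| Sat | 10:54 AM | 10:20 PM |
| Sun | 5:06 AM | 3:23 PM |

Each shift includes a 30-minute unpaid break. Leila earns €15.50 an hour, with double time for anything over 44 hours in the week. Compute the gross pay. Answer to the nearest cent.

Wed: 10:26 AM–7:52 PM = 9 h 26 min; less 30 min break → 8 h 56 min
Thu: 7:16 AM–5:48 PM = 10 h 32 min; less 30 min break → 10 h 2 min
Fri: 5:10 AM–12:35 PM = 7 h 25 min; less 30 min break → 6 h 55 min
Sat: 10:54 AM–10:20 PM = 11 h 26 min; less 30 min break → 10 h 56 min
Sun: 5:06 AM–3:23 PM = 10 h 17 min; less 30 min break → 9 h 47 min
Total worked: 46 h 36 min = 2796 min.
Regular 44 h 0 min = 2640 min at €15.50/h; overtime 2 h 36 min = 156 min at €31.00/h.
Pay = (2640 × €15.50 + 156 × €31.00) ÷ 60 = €762.60.

€762.60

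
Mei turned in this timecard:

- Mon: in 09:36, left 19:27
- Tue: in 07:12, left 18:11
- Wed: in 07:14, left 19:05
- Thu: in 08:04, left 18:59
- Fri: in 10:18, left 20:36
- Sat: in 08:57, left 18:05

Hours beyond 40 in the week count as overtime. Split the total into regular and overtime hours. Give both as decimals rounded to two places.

Mon: 09:36–19:27 = 9 h 51 min
Tue: 07:12–18:11 = 10 h 59 min
Wed: 07:14–19:05 = 11 h 51 min
Thu: 08:04–18:59 = 10 h 55 min
Fri: 10:18–20:36 = 10 h 18 min
Sat: 08:57–18:05 = 9 h 8 min
Total worked: 63 h 2 min = 63.03 h.
Threshold 40 h → overtime 23 h 2 min, regular 40 h 0 min.

Regular 40.00 hours, overtime 23.03 hours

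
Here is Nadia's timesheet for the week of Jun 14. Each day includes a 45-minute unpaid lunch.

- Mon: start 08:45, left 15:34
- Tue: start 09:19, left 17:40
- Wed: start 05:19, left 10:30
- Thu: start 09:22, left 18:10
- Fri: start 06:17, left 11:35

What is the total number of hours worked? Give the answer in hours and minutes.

Mon: 08:45–15:34 = 6 h 49 min; less 45 min break → 6 h 4 min
Tue: 09:19–17:40 = 8 h 21 min; less 45 min break → 7 h 36 min
Wed: 05:19–10:30 = 5 h 11 min; less 45 min break → 4 h 26 min
Thu: 09:22–18:10 = 8 h 48 min; less 45 min break → 8 h 3 min
Fri: 06:17–11:35 = 5 h 18 min; less 45 min break → 4 h 33 min
Total: 6 h 4 min + 7 h 36 min + 4 h 26 min + 8 h 3 min + 4 h 33 min = 30 h 42 min.

30 h 42 min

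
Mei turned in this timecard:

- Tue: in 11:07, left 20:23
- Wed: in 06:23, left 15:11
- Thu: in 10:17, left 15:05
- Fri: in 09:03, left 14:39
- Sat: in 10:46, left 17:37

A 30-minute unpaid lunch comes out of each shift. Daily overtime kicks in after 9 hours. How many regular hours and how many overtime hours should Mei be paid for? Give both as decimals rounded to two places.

Tue: 11:07–20:23 = 9 h 16 min; less 30 min break → 8 h 46 min
Wed: 06:23–15:11 = 8 h 48 min; less 30 min break → 8 h 18 min
Thu: 10:17–15:05 = 4 h 48 min; less 30 min break → 4 h 18 min
Fri: 09:03–14:39 = 5 h 36 min; less 30 min break → 5 h 6 min
Sat: 10:46–17:37 = 6 h 51 min; less 30 min break → 6 h 21 min
Tue reg 8 h 46 min / OT 0 h 0 min; Wed reg 8 h 18 min / OT 0 h 0 min; Thu reg 4 h 18 min / OT 0 h 0 min; Fri reg 5 h 6 min / OT 0 h 0 min; Sat reg 6 h 21 min / OT 0 h 0 min.
Totals: regular 32 h 49 min, overtime 0 h 0 min.

Regular 32.82 hours, overtime 0.00 hours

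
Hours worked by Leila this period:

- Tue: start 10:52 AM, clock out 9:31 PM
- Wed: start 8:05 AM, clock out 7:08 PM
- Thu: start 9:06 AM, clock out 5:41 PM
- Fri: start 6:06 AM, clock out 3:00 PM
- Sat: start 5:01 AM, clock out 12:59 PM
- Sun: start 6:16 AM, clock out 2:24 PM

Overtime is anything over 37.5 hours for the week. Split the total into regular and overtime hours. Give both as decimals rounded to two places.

Tue: 10:52 AM–9:31 PM = 10 h 39 min
Wed: 8:05 AM–7:08 PM = 11 h 3 min
Thu: 9:06 AM–5:41 PM = 8 h 35 min
Fri: 6:06 AM–3:00 PM = 8 h 54 min
Sat: 5:01 AM–12:59 PM = 7 h 58 min
Sun: 6:16 AM–2:24 PM = 8 h 8 min
Total worked: 55 h 17 min = 55.28 h.
Threshold 37.5 h → overtime 17 h 47 min, regular 37 h 30 min.

Regular 37.50 hours, overtime 17.78 hours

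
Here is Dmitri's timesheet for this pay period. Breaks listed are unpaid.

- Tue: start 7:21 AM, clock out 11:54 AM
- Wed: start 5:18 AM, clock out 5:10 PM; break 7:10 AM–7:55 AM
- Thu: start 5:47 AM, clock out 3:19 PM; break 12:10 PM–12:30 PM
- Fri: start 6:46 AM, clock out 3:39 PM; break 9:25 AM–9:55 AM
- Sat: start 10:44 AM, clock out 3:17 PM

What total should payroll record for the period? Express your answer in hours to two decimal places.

Tue: 7:21 AM–11:54 AM = 4 h 33 min
Wed: 5:18 AM–5:10 PM = 11 h 52 min; less 45 min break → 11 h 7 min
Thu: 5:47 AM–3:19 PM = 9 h 32 min; less 20 min break → 9 h 12 min
Fri: 6:46 AM–3:39 PM = 8 h 53 min; less 30 min break → 8 h 23 min
Sat: 10:44 AM–3:17 PM = 4 h 33 min
Total: 4 h 33 min + 11 h 7 min + 9 h 12 min + 8 h 23 min + 4 h 33 min = 37 h 48 min.

37.80 hours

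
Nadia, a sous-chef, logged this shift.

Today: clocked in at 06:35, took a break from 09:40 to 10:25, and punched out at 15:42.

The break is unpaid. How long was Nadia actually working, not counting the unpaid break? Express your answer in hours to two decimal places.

Today: 06:35–15:42 = 9 h 7 min; less 45 min break → 8 h 22 min

8.37 hours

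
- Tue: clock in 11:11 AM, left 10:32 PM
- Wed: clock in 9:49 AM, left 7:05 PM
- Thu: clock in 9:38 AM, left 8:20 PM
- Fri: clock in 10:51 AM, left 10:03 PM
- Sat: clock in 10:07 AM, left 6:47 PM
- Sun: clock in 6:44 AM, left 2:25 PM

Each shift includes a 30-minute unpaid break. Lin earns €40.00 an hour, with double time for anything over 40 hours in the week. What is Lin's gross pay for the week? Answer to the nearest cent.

Tue: 11:11 AM–10:32 PM = 11 h 21 min; less 30 min break → 10 h 51 min
Wed: 9:49 AM–7:05 PM = 9 h 16 min; less 30 min break → 8 h 46 min
Thu: 9:38 AM–8:20 PM = 10 h 42 min; less 30 min break → 10 h 12 min
Fri: 10:51 AM–10:03 PM = 11 h 12 min; less 30 min break → 10 h 42 min
Sat: 10:07 AM–6:47 PM = 8 h 40 min; less 30 min break → 8 h 10 min
Sun: 6:44 AM–2:25 PM = 7 h 41 min; less 30 min break → 7 h 11 min
Total worked: 55 h 52 min = 3352 min.
Regular 40 h 0 min = 2400 min at €40.00/h; overtime 15 h 52 min = 952 min at €80.00/h.
Pay = (2400 × €40.00 + 952 × €80.00) ÷ 60 = €2869.33.

€2869.33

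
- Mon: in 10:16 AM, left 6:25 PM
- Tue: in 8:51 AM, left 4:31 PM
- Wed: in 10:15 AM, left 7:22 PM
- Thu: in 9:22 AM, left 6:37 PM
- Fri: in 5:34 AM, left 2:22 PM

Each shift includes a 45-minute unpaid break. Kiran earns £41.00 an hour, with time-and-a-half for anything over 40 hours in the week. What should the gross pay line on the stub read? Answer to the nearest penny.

Mon: 10:16 AM–6:25 PM = 8 h 9 min; less 45 min break → 7 h 24 min
Tue: 8:51 AM–4:31 PM = 7 h 40 min; less 45 min break → 6 h 55 min
Wed: 10:15 AM–7:22 PM = 9 h 7 min; less 45 min break → 8 h 22 min
Thu: 9:22 AM–6:37 PM = 9 h 15 min; less 45 min break → 8 h 30 min
Fri: 5:34 AM–2:22 PM = 8 h 48 min; less 45 min break → 8 h 3 min
Total worked: 39 h 14 min = 2354 min.
Regular 39 h 14 min = 2354 min at £41.00/h; overtime 0 h 0 min = 0 min at £61.50/h.
Pay = (2354 × £41.00 + 0 × £61.50) ÷ 60 = £1608.57.

£1608.57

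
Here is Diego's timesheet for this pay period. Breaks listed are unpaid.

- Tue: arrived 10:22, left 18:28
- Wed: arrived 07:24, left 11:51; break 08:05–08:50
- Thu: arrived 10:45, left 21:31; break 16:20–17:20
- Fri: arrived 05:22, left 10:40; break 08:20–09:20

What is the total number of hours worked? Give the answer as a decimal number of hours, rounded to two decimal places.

Tue: 10:22–18:28 = 8 h 6 min
Wed: 07:24–11:51 = 4 h 27 min; less 45 min break → 3 h 42 min
Thu: 10:45–21:31 = 10 h 46 min; less 60 min break → 9 h 46 min
Fri: 05:22–10:40 = 5 h 18 min; less 60 min break → 4 h 18 min
Total: 8 h 6 min + 3 h 42 min + 9 h 46 min + 4 h 18 min = 25 h 52 min.

25.87 hours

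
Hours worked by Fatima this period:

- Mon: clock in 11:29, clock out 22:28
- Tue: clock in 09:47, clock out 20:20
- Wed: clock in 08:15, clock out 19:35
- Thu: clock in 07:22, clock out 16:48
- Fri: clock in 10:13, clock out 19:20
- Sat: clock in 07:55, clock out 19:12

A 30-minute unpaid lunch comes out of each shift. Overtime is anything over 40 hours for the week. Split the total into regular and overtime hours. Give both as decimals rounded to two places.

Mon: 11:29–22:28 = 10 h 59 min; less 30 min break → 10 h 29 min
Tue: 09:47–20:20 = 10 h 33 min; less 30 min break → 10 h 3 min
Wed: 08:15–19:35 = 11 h 20 min; less 30 min break → 10 h 50 min
Thu: 07:22–16:48 = 9 h 26 min; less 30 min break → 8 h 56 min
Fri: 10:13–19:20 = 9 h 7 min; less 30 min break → 8 h 37 min
Sat: 07:55–19:12 = 11 h 17 min; less 30 min break → 10 h 47 min
Total worked: 59 h 42 min = 59.70 h.
Threshold 40 h → overtime 19 h 42 min, regular 40 h 0 min.

Regular 40.00 hours, overtime 19.70 hours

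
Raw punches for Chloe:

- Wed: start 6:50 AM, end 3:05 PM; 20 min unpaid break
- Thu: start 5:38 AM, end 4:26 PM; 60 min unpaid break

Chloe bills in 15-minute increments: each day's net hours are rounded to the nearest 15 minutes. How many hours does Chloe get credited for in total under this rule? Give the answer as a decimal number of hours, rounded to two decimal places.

Wed: 6:50 AM–3:05 PM = 8 h 15 min − 20 min = 7 h 55 min → rounds to 8 h 0 min
Thu: 5:38 AM–4:26 PM = 10 h 48 min − 60 min = 9 h 48 min → rounds to 9 h 45 min
Total credited: 17 h 45 min.

17.75 hours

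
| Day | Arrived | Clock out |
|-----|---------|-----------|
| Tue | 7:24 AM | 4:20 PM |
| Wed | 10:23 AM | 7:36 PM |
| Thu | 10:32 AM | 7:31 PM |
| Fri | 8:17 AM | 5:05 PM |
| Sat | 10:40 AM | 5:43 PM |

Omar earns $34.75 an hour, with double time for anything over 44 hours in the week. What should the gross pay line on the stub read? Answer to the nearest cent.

$1493.67

Tue: 7:24 AM–4:20 PM = 8 h 56 min
Wed: 10:23 AM–7:36 PM = 9 h 13 min
Thu: 10:32 AM–7:31 PM = 8 h 59 min
Fri: 8:17 AM–5:05 PM = 8 h 48 min
Sat: 10:40 AM–5:43 PM = 7 h 3 min
Total worked: 42 h 59 min = 2579 min.
Regular 42 h 59 min = 2579 min at $34.75/h; overtime 0 h 0 min = 0 min at $69.50/h.
Pay = (2579 × $34.75 + 0 × $69.50) ÷ 60 = $1493.67.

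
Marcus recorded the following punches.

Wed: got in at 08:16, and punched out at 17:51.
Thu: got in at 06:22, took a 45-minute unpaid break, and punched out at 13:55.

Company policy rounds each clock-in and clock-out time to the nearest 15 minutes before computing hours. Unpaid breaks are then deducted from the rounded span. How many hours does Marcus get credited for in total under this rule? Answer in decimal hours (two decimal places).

Wed: in 08:16→08:15, out 17:51→17:45; 9 h 30 min
Thu: in 06:22→06:15, out 13:55→14:00; 7 h 45 min − 45 min = 7 h 0 min
Total credited: 16 h 30 min.

16.50 hours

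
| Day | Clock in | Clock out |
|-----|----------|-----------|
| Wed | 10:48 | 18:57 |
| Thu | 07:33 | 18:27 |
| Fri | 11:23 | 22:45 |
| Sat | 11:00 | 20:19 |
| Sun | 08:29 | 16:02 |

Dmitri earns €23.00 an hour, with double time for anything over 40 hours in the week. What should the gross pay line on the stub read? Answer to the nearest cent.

€1255.03

Wed: 10:48–18:57 = 8 h 9 min
Thu: 07:33–18:27 = 10 h 54 min
Fri: 11:23–22:45 = 11 h 22 min
Sat: 11:00–20:19 = 9 h 19 min
Sun: 08:29–16:02 = 7 h 33 min
Total worked: 47 h 17 min = 2837 min.
Regular 40 h 0 min = 2400 min at €23.00/h; overtime 7 h 17 min = 437 min at €46.00/h.
Pay = (2400 × €23.00 + 437 × €46.00) ÷ 60 = €1255.03.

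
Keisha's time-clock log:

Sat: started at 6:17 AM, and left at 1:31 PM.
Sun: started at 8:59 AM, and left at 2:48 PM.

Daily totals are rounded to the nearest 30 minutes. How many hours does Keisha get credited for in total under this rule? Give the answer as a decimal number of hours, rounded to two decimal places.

Sat: 6:17 AM–1:31 PM = 7 h 14 min → rounds to 7 h 0 min
Sun: 8:59 AM–2:48 PM = 5 h 49 min → rounds to 6 h 0 min
Total credited: 13 h 0 min.

13.00 hours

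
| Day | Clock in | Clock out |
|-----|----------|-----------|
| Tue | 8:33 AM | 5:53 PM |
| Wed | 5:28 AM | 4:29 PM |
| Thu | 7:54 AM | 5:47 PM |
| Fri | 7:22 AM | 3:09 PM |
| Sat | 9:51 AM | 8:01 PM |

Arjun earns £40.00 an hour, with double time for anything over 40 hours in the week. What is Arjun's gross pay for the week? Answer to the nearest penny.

Tue: 8:33 AM–5:53 PM = 9 h 20 min
Wed: 5:28 AM–4:29 PM = 11 h 1 min
Thu: 7:54 AM–5:47 PM = 9 h 53 min
Fri: 7:22 AM–3:09 PM = 7 h 47 min
Sat: 9:51 AM–8:01 PM = 10 h 10 min
Total worked: 48 h 11 min = 2891 min.
Regular 40 h 0 min = 2400 min at £40.00/h; overtime 8 h 11 min = 491 min at £80.00/h.
Pay = (2400 × £40.00 + 491 × £80.00) ÷ 60 = £2254.67.

£2254.67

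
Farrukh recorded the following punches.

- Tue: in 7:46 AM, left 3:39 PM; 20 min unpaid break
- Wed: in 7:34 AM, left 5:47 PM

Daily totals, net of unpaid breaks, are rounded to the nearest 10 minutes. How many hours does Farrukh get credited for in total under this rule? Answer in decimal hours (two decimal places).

Tue: 7:46 AM–3:39 PM = 7 h 53 min − 20 min = 7 h 33 min → rounds to 7 h 30 min
Wed: 7:34 AM–5:47 PM = 10 h 13 min → rounds to 10 h 10 min
Total credited: 17 h 40 min.

17.67 hours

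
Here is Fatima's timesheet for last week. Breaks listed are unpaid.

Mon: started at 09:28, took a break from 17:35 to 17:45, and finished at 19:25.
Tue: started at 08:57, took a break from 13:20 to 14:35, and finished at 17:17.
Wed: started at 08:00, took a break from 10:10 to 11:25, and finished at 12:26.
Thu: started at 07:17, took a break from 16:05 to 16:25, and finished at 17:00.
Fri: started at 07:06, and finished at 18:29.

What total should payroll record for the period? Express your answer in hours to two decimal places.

Mon: 09:28–19:25 = 9 h 57 min; less 10 min break → 9 h 47 min
Tue: 08:57–17:17 = 8 h 20 min; less 75 min break → 7 h 5 min
Wed: 08:00–12:26 = 4 h 26 min; less 75 min break → 3 h 11 min
Thu: 07:17–17:00 = 9 h 43 min; less 20 min break → 9 h 23 min
Fri: 07:06–18:29 = 11 h 23 min
Total: 9 h 47 min + 7 h 5 min + 3 h 11 min + 9 h 23 min + 11 h 23 min = 40 h 49 min.

40.82 hours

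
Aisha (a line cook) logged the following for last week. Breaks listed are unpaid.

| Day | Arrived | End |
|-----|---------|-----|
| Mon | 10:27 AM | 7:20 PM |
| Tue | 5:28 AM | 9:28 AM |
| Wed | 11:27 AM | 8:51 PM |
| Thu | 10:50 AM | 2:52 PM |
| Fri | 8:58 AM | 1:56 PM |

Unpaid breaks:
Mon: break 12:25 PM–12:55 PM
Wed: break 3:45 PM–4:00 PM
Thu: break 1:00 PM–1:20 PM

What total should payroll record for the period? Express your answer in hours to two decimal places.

Mon: 10:27 AM–7:20 PM = 8 h 53 min; less 30 min break → 8 h 23 min
Tue: 5:28 AM–9:28 AM = 4 h 0 min
Wed: 11:27 AM–8:51 PM = 9 h 24 min; less 15 min break → 9 h 9 min
Thu: 10:50 AM–2:52 PM = 4 h 2 min; less 20 min break → 3 h 42 min
Fri: 8:58 AM–1:56 PM = 4 h 58 min
Total: 8 h 23 min + 4 h 0 min + 9 h 9 min + 3 h 42 min + 4 h 58 min = 30 h 12 min.

30.20 hours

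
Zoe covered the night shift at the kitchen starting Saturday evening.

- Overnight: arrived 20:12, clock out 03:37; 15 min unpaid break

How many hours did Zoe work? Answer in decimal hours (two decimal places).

7.17 hours

Overnight: 20:12 → midnight = 3 h 48 min; midnight → 03:37 = 3 h 37 min; span 7 h 25 min; less 15 min break → 7 h 10 min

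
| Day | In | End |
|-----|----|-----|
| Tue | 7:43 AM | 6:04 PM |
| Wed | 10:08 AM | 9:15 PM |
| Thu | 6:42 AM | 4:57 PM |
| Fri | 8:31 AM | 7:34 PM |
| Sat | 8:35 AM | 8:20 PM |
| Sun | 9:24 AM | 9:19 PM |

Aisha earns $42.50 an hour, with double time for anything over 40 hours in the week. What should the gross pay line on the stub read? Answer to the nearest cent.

$3946.83

Tue: 7:43 AM–6:04 PM = 10 h 21 min
Wed: 10:08 AM–9:15 PM = 11 h 7 min
Thu: 6:42 AM–4:57 PM = 10 h 15 min
Fri: 8:31 AM–7:34 PM = 11 h 3 min
Sat: 8:35 AM–8:20 PM = 11 h 45 min
Sun: 9:24 AM–9:19 PM = 11 h 55 min
Total worked: 66 h 26 min = 3986 min.
Regular 40 h 0 min = 2400 min at $42.50/h; overtime 26 h 26 min = 1586 min at $85.00/h.
Pay = (2400 × $42.50 + 1586 × $85.00) ÷ 60 = $3946.83.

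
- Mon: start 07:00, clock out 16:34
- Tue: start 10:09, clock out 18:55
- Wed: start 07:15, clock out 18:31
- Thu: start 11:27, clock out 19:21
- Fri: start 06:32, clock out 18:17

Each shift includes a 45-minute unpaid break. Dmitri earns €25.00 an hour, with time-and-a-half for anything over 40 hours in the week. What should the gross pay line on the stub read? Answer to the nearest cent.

Mon: 07:00–16:34 = 9 h 34 min; less 45 min break → 8 h 49 min
Tue: 10:09–18:55 = 8 h 46 min; less 45 min break → 8 h 1 min
Wed: 07:15–18:31 = 11 h 16 min; less 45 min break → 10 h 31 min
Thu: 11:27–19:21 = 7 h 54 min; less 45 min break → 7 h 9 min
Fri: 06:32–18:17 = 11 h 45 min; less 45 min break → 11 h 0 min
Total worked: 45 h 30 min = 2730 min.
Regular 40 h 0 min = 2400 min at €25.00/h; overtime 5 h 30 min = 330 min at €37.50/h.
Pay = (2400 × €25.00 + 330 × €37.50) ÷ 60 = €1206.25.

€1206.25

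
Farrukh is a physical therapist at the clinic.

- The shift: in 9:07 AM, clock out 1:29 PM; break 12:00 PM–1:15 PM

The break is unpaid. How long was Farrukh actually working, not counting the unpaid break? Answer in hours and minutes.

3 h 7 min

The shift: 9:07 AM–1:29 PM = 4 h 22 min; less 75 min break → 3 h 7 min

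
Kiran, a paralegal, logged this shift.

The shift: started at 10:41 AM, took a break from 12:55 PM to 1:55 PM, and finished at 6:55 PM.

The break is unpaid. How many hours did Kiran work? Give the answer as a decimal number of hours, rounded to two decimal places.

The shift: 10:41 AM–6:55 PM = 8 h 14 min; less 60 min break → 7 h 14 min

7.23 hours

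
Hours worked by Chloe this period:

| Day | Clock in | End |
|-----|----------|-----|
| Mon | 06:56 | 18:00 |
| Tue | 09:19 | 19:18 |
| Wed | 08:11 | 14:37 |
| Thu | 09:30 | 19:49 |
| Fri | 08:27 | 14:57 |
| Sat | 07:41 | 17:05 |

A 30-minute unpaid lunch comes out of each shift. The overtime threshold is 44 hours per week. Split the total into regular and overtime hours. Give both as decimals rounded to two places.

Regular 44.00 hours, overtime 6.70 hours

Mon: 06:56–18:00 = 11 h 4 min; less 30 min break → 10 h 34 min
Tue: 09:19–19:18 = 9 h 59 min; less 30 min break → 9 h 29 min
Wed: 08:11–14:37 = 6 h 26 min; less 30 min break → 5 h 56 min
Thu: 09:30–19:49 = 10 h 19 min; less 30 min break → 9 h 49 min
Fri: 08:27–14:57 = 6 h 30 min; less 30 min break → 6 h 0 min
Sat: 07:41–17:05 = 9 h 24 min; less 30 min break → 8 h 54 min
Total worked: 50 h 42 min = 50.70 h.
Threshold 44 h → overtime 6 h 42 min, regular 44 h 0 min.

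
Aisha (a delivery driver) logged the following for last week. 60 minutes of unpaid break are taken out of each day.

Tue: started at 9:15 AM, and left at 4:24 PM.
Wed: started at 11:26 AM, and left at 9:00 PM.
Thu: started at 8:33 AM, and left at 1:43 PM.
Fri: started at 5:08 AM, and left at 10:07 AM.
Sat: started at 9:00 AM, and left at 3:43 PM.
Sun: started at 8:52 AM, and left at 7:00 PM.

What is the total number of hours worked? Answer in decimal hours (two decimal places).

Tue: 9:15 AM–4:24 PM = 7 h 9 min; less 60 min break → 6 h 9 min
Wed: 11:26 AM–9:00 PM = 9 h 34 min; less 60 min break → 8 h 34 min
Thu: 8:33 AM–1:43 PM = 5 h 10 min; less 60 min break → 4 h 10 min
Fri: 5:08 AM–10:07 AM = 4 h 59 min; less 60 min break → 3 h 59 min
Sat: 9:00 AM–3:43 PM = 6 h 43 min; less 60 min break → 5 h 43 min
Sun: 8:52 AM–7:00 PM = 10 h 8 min; less 60 min break → 9 h 8 min
Total: 6 h 9 min + 8 h 34 min + 4 h 10 min + 3 h 59 min + 5 h 43 min + 9 h 8 min = 37 h 43 min.

37.72 hours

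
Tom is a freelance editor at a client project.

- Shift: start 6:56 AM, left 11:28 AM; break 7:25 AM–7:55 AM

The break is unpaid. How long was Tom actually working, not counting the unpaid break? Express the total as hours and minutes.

Shift: 6:56 AM–11:28 AM = 4 h 32 min; less 30 min break → 4 h 2 min

4 h 2 min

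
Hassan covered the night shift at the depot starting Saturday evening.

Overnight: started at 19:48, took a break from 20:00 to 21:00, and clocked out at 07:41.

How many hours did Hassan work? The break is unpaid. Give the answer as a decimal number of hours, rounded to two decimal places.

10.88 hours

Overnight: 19:48 → midnight = 4 h 12 min; midnight → 07:41 = 7 h 41 min; span 11 h 53 min; less 60 min break → 10 h 53 min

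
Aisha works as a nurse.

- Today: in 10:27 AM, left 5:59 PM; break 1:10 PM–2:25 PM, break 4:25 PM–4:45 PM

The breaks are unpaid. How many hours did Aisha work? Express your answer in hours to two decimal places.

5.95 hours

Today: 10:27 AM–5:59 PM = 7 h 32 min; less 95 min break → 5 h 57 min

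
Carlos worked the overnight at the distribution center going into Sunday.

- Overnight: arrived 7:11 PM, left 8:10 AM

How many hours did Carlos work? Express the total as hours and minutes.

12 h 59 min

Overnight: 7:11 PM → midnight = 4 h 49 min; midnight → 8:10 AM = 8 h 10 min; span 12 h 59 min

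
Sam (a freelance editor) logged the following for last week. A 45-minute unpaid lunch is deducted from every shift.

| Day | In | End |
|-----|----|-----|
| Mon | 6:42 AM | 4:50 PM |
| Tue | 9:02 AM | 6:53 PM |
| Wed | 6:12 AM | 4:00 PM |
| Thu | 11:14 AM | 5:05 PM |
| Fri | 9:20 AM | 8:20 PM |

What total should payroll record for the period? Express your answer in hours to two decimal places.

42.88 hours

Mon: 6:42 AM–4:50 PM = 10 h 8 min; less 45 min break → 9 h 23 min
Tue: 9:02 AM–6:53 PM = 9 h 51 min; less 45 min break → 9 h 6 min
Wed: 6:12 AM–4:00 PM = 9 h 48 min; less 45 min break → 9 h 3 min
Thu: 11:14 AM–5:05 PM = 5 h 51 min; less 45 min break → 5 h 6 min
Fri: 9:20 AM–8:20 PM = 11 h 0 min; less 45 min break → 10 h 15 min
Total: 9 h 23 min + 9 h 6 min + 9 h 3 min + 5 h 6 min + 10 h 15 min = 42 h 53 min.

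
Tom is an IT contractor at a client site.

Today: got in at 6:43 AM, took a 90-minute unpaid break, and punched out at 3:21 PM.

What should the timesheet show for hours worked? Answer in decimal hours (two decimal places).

7.13 hours

Today: 6:43 AM–3:21 PM = 8 h 38 min; less 90 min break → 7 h 8 min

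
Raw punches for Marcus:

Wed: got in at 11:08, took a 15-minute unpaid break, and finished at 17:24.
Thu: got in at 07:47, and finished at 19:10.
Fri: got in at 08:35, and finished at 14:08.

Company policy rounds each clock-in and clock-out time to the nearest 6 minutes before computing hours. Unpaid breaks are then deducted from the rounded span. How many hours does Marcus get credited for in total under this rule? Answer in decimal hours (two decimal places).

22.95 hours

Wed: in 11:08→11:06, out 17:24→17:24; 6 h 18 min − 15 min = 6 h 3 min
Thu: in 07:47→07:48, out 19:10→19:12; 11 h 24 min
Fri: in 08:35→08:36, out 14:08→14:06; 5 h 30 min
Total credited: 22 h 57 min.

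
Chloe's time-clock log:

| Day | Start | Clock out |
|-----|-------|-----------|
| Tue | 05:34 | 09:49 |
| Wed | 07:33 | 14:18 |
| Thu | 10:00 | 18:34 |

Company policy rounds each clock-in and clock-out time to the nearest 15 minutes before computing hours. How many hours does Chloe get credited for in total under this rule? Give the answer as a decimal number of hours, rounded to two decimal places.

Tue: in 05:34→05:30, out 09:49→09:45; 4 h 15 min
Wed: in 07:33→07:30, out 14:18→14:15; 6 h 45 min
Thu: in 10:00→10:00, out 18:34→18:30; 8 h 30 min
Total credited: 19 h 30 min.

19.50 hours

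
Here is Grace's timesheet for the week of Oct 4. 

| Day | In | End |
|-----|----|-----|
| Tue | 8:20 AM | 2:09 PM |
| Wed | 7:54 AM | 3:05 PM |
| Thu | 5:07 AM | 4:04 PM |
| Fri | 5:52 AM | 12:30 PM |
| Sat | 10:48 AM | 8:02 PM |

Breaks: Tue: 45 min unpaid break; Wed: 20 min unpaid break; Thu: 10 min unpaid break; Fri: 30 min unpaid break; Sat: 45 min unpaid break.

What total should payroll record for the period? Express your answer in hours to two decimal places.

Tue: 8:20 AM–2:09 PM = 5 h 49 min; less 45 min break → 5 h 4 min
Wed: 7:54 AM–3:05 PM = 7 h 11 min; less 20 min break → 6 h 51 min
Thu: 5:07 AM–4:04 PM = 10 h 57 min; less 10 min break → 10 h 47 min
Fri: 5:52 AM–12:30 PM = 6 h 38 min; less 30 min break → 6 h 8 min
Sat: 10:48 AM–8:02 PM = 9 h 14 min; less 45 min break → 8 h 29 min
Total: 5 h 4 min + 6 h 51 min + 10 h 47 min + 6 h 8 min + 8 h 29 min = 37 h 19 min.

37.32 hours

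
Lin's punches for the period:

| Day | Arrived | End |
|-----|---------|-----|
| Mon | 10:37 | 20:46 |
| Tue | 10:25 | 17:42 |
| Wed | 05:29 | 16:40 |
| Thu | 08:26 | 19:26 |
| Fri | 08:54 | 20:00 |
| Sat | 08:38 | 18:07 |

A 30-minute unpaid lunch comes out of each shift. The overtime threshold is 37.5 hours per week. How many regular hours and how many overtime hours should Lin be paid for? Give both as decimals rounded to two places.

Mon: 10:37–20:46 = 10 h 9 min; less 30 min break → 9 h 39 min
Tue: 10:25–17:42 = 7 h 17 min; less 30 min break → 6 h 47 min
Wed: 05:29–16:40 = 11 h 11 min; less 30 min break → 10 h 41 min
Thu: 08:26–19:26 = 11 h 0 min; less 30 min break → 10 h 30 min
Fri: 08:54–20:00 = 11 h 6 min; less 30 min break → 10 h 36 min
Sat: 08:38–18:07 = 9 h 29 min; less 30 min break → 8 h 59 min
Total worked: 57 h 12 min = 57.20 h.
Threshold 37.5 h → overtime 19 h 42 min, regular 37 h 30 min.

Regular 37.50 hours, overtime 19.70 hours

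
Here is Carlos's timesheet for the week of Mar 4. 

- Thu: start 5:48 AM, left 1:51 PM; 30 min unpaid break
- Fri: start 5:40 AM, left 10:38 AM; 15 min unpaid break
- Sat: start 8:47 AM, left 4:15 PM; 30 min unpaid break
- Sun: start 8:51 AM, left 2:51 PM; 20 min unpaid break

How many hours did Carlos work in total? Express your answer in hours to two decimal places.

Thu: 5:48 AM–1:51 PM = 8 h 3 min; less 30 min break → 7 h 33 min
Fri: 5:40 AM–10:38 AM = 4 h 58 min; less 15 min break → 4 h 43 min
Sat: 8:47 AM–4:15 PM = 7 h 28 min; less 30 min break → 6 h 58 min
Sun: 8:51 AM–2:51 PM = 6 h 0 min; less 20 min break → 5 h 40 min
Total: 7 h 33 min + 4 h 43 min + 6 h 58 min + 5 h 40 min = 24 h 54 min.

24.90 hours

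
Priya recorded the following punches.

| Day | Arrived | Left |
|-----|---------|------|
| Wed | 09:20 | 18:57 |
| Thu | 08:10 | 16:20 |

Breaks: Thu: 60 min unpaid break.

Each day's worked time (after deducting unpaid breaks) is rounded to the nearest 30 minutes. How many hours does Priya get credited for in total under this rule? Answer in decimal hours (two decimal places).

Wed: 09:20–18:57 = 9 h 37 min → rounds to 9 h 30 min
Thu: 08:10–16:20 = 8 h 10 min − 60 min = 7 h 10 min → rounds to 7 h 0 min
Total credited: 16 h 30 min.

16.50 hours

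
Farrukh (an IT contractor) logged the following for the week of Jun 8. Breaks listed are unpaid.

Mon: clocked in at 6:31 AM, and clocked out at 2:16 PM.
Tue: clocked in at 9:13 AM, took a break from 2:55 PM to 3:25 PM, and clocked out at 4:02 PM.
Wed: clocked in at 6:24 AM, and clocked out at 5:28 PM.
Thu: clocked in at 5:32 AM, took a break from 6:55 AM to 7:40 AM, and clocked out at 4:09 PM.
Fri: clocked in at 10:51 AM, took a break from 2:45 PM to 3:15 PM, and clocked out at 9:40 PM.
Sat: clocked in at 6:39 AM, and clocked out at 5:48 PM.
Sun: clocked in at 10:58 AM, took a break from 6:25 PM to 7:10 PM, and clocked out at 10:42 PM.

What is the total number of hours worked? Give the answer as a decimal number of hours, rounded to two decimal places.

Mon: 6:31 AM–2:16 PM = 7 h 45 min
Tue: 9:13 AM–4:02 PM = 6 h 49 min; less 30 min break → 6 h 19 min
Wed: 6:24 AM–5:28 PM = 11 h 4 min
Thu: 5:32 AM–4:09 PM = 10 h 37 min; less 45 min break → 9 h 52 min
Fri: 10:51 AM–9:40 PM = 10 h 49 min; less 30 min break → 10 h 19 min
Sat: 6:39 AM–5:48 PM = 11 h 9 min
Sun: 10:58 AM–10:42 PM = 11 h 44 min; less 45 min break → 10 h 59 min
Total: 7 h 45 min + 6 h 19 min + 11 h 4 min + 9 h 52 min + 10 h 19 min + 11 h 9 min + 10 h 59 min = 67 h 27 min.

67.45 hours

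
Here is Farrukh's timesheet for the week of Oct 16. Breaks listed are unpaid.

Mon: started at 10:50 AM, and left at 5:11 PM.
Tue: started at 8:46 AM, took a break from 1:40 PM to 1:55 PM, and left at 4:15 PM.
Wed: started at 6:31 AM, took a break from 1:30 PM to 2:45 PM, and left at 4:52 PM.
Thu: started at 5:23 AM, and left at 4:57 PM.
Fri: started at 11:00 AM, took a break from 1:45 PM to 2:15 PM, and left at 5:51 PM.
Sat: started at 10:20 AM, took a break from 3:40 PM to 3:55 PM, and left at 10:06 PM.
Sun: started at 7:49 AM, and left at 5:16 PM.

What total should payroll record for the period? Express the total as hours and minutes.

61 h 34 min

Mon: 10:50 AM–5:11 PM = 6 h 21 min
Tue: 8:46 AM–4:15 PM = 7 h 29 min; less 15 min break → 7 h 14 min
Wed: 6:31 AM–4:52 PM = 10 h 21 min; less 75 min break → 9 h 6 min
Thu: 5:23 AM–4:57 PM = 11 h 34 min
Fri: 11:00 AM–5:51 PM = 6 h 51 min; less 30 min break → 6 h 21 min
Sat: 10:20 AM–10:06 PM = 11 h 46 min; less 15 min break → 11 h 31 min
Sun: 7:49 AM–5:16 PM = 9 h 27 min
Total: 6 h 21 min + 7 h 14 min + 9 h 6 min + 11 h 34 min + 6 h 21 min + 11 h 31 min + 9 h 27 min = 61 h 34 min.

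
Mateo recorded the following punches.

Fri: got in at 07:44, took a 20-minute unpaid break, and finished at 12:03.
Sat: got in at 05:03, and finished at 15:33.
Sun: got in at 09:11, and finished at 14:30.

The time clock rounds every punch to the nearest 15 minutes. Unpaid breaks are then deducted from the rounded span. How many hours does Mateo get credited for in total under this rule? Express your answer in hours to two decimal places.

19.67 hours

Fri: in 07:44→07:45, out 12:03→12:00; 4 h 15 min − 20 min = 3 h 55 min
Sat: in 05:03→05:00, out 15:33→15:30; 10 h 30 min
Sun: in 09:11→09:15, out 14:30→14:30; 5 h 15 min
Total credited: 19 h 40 min.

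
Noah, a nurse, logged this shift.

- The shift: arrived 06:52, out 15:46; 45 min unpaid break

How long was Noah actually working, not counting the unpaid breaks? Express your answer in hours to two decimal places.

8.15 hours

The shift: 06:52–15:46 = 8 h 54 min; less 45 min break → 8 h 9 min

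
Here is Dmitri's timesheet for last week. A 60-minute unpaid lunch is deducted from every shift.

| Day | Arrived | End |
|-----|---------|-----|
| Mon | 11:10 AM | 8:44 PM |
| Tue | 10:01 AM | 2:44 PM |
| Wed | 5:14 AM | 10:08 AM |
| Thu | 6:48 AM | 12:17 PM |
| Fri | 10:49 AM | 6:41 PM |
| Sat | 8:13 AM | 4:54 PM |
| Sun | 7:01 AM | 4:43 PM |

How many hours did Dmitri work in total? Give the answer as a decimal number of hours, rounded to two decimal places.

Mon: 11:10 AM–8:44 PM = 9 h 34 min; less 60 min break → 8 h 34 min
Tue: 10:01 AM–2:44 PM = 4 h 43 min; less 60 min break → 3 h 43 min
Wed: 5:14 AM–10:08 AM = 4 h 54 min; less 60 min break → 3 h 54 min
Thu: 6:48 AM–12:17 PM = 5 h 29 min; less 60 min break → 4 h 29 min
Fri: 10:49 AM–6:41 PM = 7 h 52 min; less 60 min break → 6 h 52 min
Sat: 8:13 AM–4:54 PM = 8 h 41 min; less 60 min break → 7 h 41 min
Sun: 7:01 AM–4:43 PM = 9 h 42 min; less 60 min break → 8 h 42 min
Total: 8 h 34 min + 3 h 43 min + 3 h 54 min + 4 h 29 min + 6 h 52 min + 7 h 41 min + 8 h 42 min = 43 h 55 min.

43.92 hours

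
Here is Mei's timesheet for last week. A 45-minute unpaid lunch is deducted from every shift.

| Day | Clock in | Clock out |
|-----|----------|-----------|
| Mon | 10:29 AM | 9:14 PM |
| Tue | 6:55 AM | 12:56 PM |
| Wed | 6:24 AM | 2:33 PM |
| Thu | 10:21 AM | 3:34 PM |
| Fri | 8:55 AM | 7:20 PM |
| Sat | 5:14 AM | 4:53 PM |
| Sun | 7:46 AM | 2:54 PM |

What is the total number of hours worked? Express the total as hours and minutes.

Mon: 10:29 AM–9:14 PM = 10 h 45 min; less 45 min break → 10 h 0 min
Tue: 6:55 AM–12:56 PM = 6 h 1 min; less 45 min break → 5 h 16 min
Wed: 6:24 AM–2:33 PM = 8 h 9 min; less 45 min break → 7 h 24 min
Thu: 10:21 AM–3:34 PM = 5 h 13 min; less 45 min break → 4 h 28 min
Fri: 8:55 AM–7:20 PM = 10 h 25 min; less 45 min break → 9 h 40 min
Sat: 5:14 AM–4:53 PM = 11 h 39 min; less 45 min break → 10 h 54 min
Sun: 7:46 AM–2:54 PM = 7 h 8 min; less 45 min break → 6 h 23 min
Total: 10 h 0 min + 5 h 16 min + 7 h 24 min + 4 h 28 min + 9 h 40 min + 10 h 54 min + 6 h 23 min = 54 h 5 min.

54 h 5 min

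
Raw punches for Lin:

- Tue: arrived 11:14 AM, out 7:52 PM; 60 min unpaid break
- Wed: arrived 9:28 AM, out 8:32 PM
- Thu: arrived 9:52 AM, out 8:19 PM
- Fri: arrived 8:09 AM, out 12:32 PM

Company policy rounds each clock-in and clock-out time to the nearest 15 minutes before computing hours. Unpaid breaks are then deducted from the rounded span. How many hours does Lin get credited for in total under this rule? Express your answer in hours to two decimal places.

Tue: in 11:14 AM→11:15 AM, out 7:52 PM→7:45 PM; 8 h 30 min − 60 min = 7 h 30 min
Wed: in 9:28 AM→9:30 AM, out 8:32 PM→8:30 PM; 11 h 0 min
Thu: in 9:52 AM→9:45 AM, out 8:19 PM→8:15 PM; 10 h 30 min
Fri: in 8:09 AM→8:15 AM, out 12:32 PM→12:30 PM; 4 h 15 min
Total credited: 33 h 15 min.

33.25 hours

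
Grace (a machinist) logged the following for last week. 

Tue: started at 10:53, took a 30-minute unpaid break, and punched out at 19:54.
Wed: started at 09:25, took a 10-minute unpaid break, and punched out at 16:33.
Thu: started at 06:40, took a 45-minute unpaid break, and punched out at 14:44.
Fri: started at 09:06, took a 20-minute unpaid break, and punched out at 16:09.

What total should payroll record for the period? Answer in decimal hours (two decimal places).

Tue: 10:53–19:54 = 9 h 1 min; less 30 min break → 8 h 31 min
Wed: 09:25–16:33 = 7 h 8 min; less 10 min break → 6 h 58 min
Thu: 06:40–14:44 = 8 h 4 min; less 45 min break → 7 h 19 min
Fri: 09:06–16:09 = 7 h 3 min; less 20 min break → 6 h 43 min
Total: 8 h 31 min + 6 h 58 min + 7 h 19 min + 6 h 43 min = 29 h 31 min.

29.52 hours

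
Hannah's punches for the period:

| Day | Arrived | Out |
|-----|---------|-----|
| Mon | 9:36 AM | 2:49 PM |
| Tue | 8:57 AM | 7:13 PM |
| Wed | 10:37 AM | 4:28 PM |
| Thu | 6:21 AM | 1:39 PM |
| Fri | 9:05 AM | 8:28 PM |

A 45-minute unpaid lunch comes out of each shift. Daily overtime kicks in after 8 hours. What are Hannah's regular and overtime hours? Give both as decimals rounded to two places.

Mon: 9:36 AM–2:49 PM = 5 h 13 min; less 45 min break → 4 h 28 min
Tue: 8:57 AM–7:13 PM = 10 h 16 min; less 45 min break → 9 h 31 min
Wed: 10:37 AM–4:28 PM = 5 h 51 min; less 45 min break → 5 h 6 min
Thu: 6:21 AM–1:39 PM = 7 h 18 min; less 45 min break → 6 h 33 min
Fri: 9:05 AM–8:28 PM = 11 h 23 min; less 45 min break → 10 h 38 min
Mon reg 4 h 28 min / OT 0 h 0 min; Tue reg 8 h 0 min / OT 1 h 31 min; Wed reg 5 h 6 min / OT 0 h 0 min; Thu reg 6 h 33 min / OT 0 h 0 min; Fri reg 8 h 0 min / OT 2 h 38 min.
Totals: regular 32 h 7 min, overtime 4 h 9 min.

Regular 32.12 hours, overtime 4.15 hours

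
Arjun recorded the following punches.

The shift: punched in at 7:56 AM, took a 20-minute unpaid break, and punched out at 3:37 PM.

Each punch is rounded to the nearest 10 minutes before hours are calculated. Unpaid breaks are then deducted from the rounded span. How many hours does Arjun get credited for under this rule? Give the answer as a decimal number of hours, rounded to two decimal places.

The shift: in 7:56 AM→8:00 AM, out 3:37 PM→3:40 PM; 7 h 40 min − 20 min = 7 h 20 min

7.33 hours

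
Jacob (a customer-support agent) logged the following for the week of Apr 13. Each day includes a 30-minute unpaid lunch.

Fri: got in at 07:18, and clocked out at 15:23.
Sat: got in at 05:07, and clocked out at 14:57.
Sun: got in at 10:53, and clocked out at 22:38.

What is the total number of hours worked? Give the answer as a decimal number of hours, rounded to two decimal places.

28.17 hours

Fri: 07:18–15:23 = 8 h 5 min; less 30 min break → 7 h 35 min
Sat: 05:07–14:57 = 9 h 50 min; less 30 min break → 9 h 20 min
Sun: 10:53–22:38 = 11 h 45 min; less 30 min break → 11 h 15 min
Total: 7 h 35 min + 9 h 20 min + 11 h 15 min = 28 h 10 min.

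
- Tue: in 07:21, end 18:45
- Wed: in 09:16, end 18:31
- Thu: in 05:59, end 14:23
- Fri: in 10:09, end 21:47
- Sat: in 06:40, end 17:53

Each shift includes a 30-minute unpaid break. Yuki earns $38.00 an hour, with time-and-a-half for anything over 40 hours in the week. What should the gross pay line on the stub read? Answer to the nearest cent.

Tue: 07:21–18:45 = 11 h 24 min; less 30 min break → 10 h 54 min
Wed: 09:16–18:31 = 9 h 15 min; less 30 min break → 8 h 45 min
Thu: 05:59–14:23 = 8 h 24 min; less 30 min break → 7 h 54 min
Fri: 10:09–21:47 = 11 h 38 min; less 30 min break → 11 h 8 min
Sat: 06:40–17:53 = 11 h 13 min; less 30 min break → 10 h 43 min
Total worked: 49 h 24 min = 2964 min.
Regular 40 h 0 min = 2400 min at $38.00/h; overtime 9 h 24 min = 564 min at $57.00/h.
Pay = (2400 × $38.00 + 564 × $57.00) ÷ 60 = $2055.80.

$2055.80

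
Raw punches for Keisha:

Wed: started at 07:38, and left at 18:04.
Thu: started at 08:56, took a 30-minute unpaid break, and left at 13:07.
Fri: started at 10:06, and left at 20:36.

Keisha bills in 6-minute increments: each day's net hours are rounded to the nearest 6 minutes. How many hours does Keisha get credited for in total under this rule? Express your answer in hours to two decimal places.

24.60 hours

Wed: 07:38–18:04 = 10 h 26 min → rounds to 10 h 24 min
Thu: 08:56–13:07 = 4 h 11 min − 30 min = 3 h 41 min → rounds to 3 h 42 min
Fri: 10:06–20:36 = 10 h 30 min → rounds to 10 h 30 min
Total credited: 24 h 36 min.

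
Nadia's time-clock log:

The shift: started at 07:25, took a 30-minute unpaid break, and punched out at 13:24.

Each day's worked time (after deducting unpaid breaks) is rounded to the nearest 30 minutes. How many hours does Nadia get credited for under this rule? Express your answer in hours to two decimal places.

5.50 hours

The shift: 07:25–13:24 = 5 h 59 min − 30 min = 5 h 29 min → rounds to 5 h 30 min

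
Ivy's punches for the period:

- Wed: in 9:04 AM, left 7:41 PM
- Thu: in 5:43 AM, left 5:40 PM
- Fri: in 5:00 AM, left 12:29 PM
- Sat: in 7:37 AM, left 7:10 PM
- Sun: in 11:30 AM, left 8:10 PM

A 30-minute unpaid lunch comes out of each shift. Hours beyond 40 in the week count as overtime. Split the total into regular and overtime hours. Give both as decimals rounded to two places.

Regular 40.00 hours, overtime 7.77 hours

Wed: 9:04 AM–7:41 PM = 10 h 37 min; less 30 min break → 10 h 7 min
Thu: 5:43 AM–5:40 PM = 11 h 57 min; less 30 min break → 11 h 27 min
Fri: 5:00 AM–12:29 PM = 7 h 29 min; less 30 min break → 6 h 59 min
Sat: 7:37 AM–7:10 PM = 11 h 33 min; less 30 min break → 11 h 3 min
Sun: 11:30 AM–8:10 PM = 8 h 40 min; less 30 min break → 8 h 10 min
Total worked: 47 h 46 min = 47.77 h.
Threshold 40 h → overtime 7 h 46 min, regular 40 h 0 min.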